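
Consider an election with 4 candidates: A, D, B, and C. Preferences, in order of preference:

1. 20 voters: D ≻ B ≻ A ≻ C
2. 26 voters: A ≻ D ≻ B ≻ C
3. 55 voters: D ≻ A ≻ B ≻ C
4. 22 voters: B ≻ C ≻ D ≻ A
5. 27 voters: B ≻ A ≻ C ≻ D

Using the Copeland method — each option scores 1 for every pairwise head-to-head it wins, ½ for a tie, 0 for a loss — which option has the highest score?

A: beats B and C; loses to D → score 2.
D: beats A, B, and C → score 3.
B: beats C; loses to A and D → score 1.
C: loses to A, D, and B → score 0.
D has the best pairwise record.

D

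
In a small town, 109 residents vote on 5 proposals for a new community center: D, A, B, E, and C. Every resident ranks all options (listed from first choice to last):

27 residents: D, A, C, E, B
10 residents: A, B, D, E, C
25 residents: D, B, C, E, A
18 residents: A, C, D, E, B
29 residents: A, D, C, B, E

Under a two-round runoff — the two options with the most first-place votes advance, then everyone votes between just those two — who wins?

A

Round 1 first-place votes: D 52, A 57, B 0, E 0, C 0.
A and D advance.
Runoff: A is preferred to D by 57 voters; D by 52.
A wins the runoff.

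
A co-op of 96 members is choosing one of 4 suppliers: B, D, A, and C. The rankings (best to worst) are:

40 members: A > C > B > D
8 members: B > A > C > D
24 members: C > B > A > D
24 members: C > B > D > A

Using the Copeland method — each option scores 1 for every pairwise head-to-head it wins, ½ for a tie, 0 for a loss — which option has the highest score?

B: beats D and A; loses to C → score 2.
D: loses to B, A, and C → score 0.
A: beats D; ties C; loses to B → score 1.5.
C: beats B and D; ties A → score 2.5.
C has the best pairwise record.

C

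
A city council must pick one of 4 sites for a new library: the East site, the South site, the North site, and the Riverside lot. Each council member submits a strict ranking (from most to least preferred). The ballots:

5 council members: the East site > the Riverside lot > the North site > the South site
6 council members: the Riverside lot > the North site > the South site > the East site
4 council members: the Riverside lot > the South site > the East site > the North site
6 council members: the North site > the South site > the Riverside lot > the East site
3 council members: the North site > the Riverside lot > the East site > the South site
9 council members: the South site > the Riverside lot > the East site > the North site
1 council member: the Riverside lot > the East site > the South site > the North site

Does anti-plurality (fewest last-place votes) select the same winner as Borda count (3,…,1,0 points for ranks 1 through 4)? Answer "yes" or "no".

yes

Anti-plurality — last-place votes: the East site 12, the South site 8, the North site 14, the Riverside lot 0. Winner: the Riverside lot.
Borda — scores: the East site 33, the South site 54, the North site 44, the Riverside lot 73. Winner: the Riverside lot.
The two methods agree.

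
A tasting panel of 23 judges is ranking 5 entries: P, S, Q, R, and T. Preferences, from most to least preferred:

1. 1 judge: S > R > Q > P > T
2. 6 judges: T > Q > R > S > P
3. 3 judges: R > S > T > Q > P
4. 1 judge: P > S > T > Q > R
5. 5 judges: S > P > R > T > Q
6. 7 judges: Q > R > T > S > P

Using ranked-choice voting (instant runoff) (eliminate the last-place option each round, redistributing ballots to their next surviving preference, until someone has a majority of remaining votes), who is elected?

Round 1: P 1, S 6, Q 7, R 3, T 6. Eliminate P.
Round 2: S 7, Q 7, R 3, T 6. Eliminate R.
Round 3: S 10, Q 7, T 6. Eliminate T.
Round 4: S 10, Q 13. Q has a majority.

Q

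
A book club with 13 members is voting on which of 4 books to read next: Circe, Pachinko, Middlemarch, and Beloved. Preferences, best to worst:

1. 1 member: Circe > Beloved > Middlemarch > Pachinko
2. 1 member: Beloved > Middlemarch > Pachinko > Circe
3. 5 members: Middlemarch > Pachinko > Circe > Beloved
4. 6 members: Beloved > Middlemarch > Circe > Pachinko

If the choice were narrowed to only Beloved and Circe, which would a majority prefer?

Voters preferring Beloved to Circe: 7; preferring Circe to Beloved: 6.
Beloved wins the head-to-head.

Beloved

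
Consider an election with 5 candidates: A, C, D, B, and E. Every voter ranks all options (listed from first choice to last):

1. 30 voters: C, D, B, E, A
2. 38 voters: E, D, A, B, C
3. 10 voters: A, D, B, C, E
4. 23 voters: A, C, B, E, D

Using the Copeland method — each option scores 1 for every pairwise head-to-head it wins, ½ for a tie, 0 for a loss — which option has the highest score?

C

A: beats C and B; loses to D and E → score 2.
C: beats D, B, and E; loses to A → score 3.
D: beats A and B; loses to C and E → score 2.
B: beats E; loses to A, C, and D → score 1.
E: beats A and D; loses to C and B → score 2.
C has the best pairwise record.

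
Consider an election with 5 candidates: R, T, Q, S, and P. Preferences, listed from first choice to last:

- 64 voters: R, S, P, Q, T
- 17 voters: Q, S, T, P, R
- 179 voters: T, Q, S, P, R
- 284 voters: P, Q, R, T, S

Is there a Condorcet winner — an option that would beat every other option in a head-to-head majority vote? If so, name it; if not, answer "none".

P

P vs R: 480–64 for P.
P vs T: 348–196 for P.
P vs Q: 348–196 for P.
P vs S: 284–260 for P.
P beats every other option head-to-head.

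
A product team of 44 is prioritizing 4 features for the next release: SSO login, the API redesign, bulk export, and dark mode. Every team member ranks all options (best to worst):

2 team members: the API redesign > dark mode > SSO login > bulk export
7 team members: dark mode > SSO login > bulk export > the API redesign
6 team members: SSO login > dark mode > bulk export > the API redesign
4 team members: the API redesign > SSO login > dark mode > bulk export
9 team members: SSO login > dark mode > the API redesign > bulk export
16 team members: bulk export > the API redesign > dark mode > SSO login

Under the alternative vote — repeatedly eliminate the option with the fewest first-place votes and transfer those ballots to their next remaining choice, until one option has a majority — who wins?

SSO login

Round 1: SSO login 15, the API redesign 6, bulk export 16, dark mode 7. Eliminate the API redesign.
Round 2: SSO login 19, bulk export 16, dark mode 9. Eliminate dark mode.
Round 3: SSO login 28, bulk export 16. SSO login has a majority.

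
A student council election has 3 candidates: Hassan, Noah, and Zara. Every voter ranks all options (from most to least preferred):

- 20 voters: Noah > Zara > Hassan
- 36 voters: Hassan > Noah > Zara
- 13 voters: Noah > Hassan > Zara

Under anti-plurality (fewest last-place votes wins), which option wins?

Noah

Last-place votes: Hassan 20, Noah 0, Zara 49.
Noah is ranked last by the fewest voters, so Noah wins.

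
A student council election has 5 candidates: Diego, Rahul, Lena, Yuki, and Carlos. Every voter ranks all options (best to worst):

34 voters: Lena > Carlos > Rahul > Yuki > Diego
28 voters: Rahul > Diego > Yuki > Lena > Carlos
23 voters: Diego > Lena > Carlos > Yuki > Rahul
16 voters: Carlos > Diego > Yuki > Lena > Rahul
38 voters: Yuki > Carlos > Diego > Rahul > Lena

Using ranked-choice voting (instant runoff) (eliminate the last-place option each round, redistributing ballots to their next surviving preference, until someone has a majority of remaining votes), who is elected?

Yuki

Round 1: Diego 23, Rahul 28, Lena 34, Yuki 38, Carlos 16. Eliminate Carlos.
Round 2: Diego 39, Rahul 28, Lena 34, Yuki 38. Eliminate Rahul.
Round 3: Diego 67, Lena 34, Yuki 38. Eliminate Lena.
Round 4: Diego 67, Yuki 72. Yuki has a majority.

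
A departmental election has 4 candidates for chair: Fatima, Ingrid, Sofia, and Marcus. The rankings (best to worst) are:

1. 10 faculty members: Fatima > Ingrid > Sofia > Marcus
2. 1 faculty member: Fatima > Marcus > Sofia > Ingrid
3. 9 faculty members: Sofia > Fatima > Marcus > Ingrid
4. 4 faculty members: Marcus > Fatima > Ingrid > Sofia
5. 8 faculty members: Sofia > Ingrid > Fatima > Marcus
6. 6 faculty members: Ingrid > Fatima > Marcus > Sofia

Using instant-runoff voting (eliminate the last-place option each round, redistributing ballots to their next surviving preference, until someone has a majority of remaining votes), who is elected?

Fatima

Round 1: Fatima 11, Ingrid 6, Sofia 17, Marcus 4. Eliminate Marcus.
Round 2: Fatima 15, Ingrid 6, Sofia 17. Eliminate Ingrid.
Round 3: Fatima 21, Sofia 17. Fatima has a majority.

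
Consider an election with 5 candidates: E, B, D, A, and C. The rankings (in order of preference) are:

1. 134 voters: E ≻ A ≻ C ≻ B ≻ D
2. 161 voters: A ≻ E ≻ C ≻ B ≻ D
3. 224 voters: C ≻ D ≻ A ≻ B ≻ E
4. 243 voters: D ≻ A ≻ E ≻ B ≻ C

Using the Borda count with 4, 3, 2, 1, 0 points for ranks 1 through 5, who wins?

A

E: 134·4 + 161·3 + 224·0 + 243·2 = 1505
B: 134·1 + 161·1 + 224·1 + 243·1 = 762
D: 134·0 + 161·0 + 224·3 + 243·4 = 1644
A: 134·3 + 161·4 + 224·2 + 243·3 = 2223
C: 134·2 + 161·2 + 224·4 + 243·0 = 1486
A has the highest Borda score (2223).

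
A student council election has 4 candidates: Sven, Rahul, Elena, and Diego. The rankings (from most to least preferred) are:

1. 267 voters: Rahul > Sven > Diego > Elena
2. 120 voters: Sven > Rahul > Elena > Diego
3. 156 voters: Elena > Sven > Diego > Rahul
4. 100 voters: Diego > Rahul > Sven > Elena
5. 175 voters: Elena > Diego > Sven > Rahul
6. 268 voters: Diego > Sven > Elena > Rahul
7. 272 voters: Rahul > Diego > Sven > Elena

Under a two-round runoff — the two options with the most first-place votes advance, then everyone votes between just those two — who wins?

Round 1 first-place votes: Sven 120, Rahul 539, Elena 331, Diego 368.
Rahul and Diego advance.
Runoff: Rahul is preferred to Diego by 659 voters; Diego by 699.
Diego wins the runoff.

Diego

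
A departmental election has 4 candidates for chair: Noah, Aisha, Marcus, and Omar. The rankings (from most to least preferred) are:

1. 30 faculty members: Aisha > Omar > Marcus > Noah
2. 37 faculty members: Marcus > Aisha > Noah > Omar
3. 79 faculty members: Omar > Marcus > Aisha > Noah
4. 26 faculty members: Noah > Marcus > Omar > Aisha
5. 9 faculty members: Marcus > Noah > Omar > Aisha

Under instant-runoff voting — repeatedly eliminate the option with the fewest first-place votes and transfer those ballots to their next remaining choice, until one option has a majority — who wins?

Round 1: Noah 26, Aisha 30, Marcus 46, Omar 79. Eliminate Noah.
Round 2: Aisha 30, Marcus 72, Omar 79. Eliminate Aisha.
Round 3: Marcus 72, Omar 109. Omar has a majority.

Omar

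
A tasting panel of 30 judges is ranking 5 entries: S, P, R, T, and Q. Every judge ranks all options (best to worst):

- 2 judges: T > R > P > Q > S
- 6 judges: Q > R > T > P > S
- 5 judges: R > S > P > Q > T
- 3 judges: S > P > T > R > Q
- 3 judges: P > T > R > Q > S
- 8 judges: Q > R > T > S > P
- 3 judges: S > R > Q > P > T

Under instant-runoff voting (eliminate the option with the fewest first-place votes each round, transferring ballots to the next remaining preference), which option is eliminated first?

Round 1: S 6, P 3, R 5, T 2, Q 14. Eliminate T.

T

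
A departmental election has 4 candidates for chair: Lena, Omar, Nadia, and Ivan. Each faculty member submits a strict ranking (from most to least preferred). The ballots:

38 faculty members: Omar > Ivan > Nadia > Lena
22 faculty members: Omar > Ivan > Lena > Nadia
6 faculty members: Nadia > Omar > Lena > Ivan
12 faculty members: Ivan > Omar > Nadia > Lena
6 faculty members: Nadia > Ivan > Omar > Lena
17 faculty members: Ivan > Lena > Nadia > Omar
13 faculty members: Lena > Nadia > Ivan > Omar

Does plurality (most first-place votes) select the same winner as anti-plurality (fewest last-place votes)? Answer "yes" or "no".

Plurality — first-place votes: Lena 13, Omar 60, Nadia 12, Ivan 29. Winner: Omar.
Anti-plurality — last-place votes: Lena 56, Omar 30, Nadia 22, Ivan 6. Winner: Ivan.
The two methods disagree.

no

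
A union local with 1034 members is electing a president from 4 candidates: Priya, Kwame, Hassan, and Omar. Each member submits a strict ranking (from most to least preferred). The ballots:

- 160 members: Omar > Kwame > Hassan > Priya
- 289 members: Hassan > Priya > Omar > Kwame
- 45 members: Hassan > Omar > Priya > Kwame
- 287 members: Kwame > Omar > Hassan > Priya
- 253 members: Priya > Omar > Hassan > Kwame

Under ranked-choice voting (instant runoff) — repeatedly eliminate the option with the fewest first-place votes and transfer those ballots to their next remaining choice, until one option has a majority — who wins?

Round 1: Priya 253, Kwame 287, Hassan 334, Omar 160. Eliminate Omar.
Round 2: Priya 253, Kwame 447, Hassan 334. Eliminate Priya.
Round 3: Kwame 447, Hassan 587. Hassan has a majority.

Hassan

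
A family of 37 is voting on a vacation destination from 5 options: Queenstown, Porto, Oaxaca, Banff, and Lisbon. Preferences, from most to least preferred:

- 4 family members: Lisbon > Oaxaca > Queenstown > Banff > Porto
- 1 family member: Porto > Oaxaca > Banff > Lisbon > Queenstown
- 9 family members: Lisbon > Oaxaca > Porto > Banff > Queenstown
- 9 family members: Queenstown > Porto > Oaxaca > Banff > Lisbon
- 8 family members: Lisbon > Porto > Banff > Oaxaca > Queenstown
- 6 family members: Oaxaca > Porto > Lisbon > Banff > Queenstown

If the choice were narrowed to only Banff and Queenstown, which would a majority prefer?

Voters preferring Banff to Queenstown: 24; preferring Queenstown to Banff: 13.
Banff wins the head-to-head.

Banff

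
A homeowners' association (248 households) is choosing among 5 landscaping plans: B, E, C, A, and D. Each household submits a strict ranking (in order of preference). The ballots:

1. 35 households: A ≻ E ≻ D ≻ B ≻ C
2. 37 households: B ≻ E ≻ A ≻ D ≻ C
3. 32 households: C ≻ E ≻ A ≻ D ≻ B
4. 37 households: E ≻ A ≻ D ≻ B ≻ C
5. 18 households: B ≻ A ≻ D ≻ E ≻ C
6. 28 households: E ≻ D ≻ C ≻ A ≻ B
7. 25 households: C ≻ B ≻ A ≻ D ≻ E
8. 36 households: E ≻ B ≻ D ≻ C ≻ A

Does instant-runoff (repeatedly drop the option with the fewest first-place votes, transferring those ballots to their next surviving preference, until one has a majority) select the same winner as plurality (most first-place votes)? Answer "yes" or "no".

Instant-runoff — R1 B 55, E 101, C 57, A 35, D 0 (D out); R2 B 55, E 101, C 57, A 35 (A out); R3 B 55, E 136, C 57 (E winner). Winner: E.
Plurality — first-place votes: B 55, E 101, C 57, A 35, D 0. Winner: E.
The two methods agree.

yes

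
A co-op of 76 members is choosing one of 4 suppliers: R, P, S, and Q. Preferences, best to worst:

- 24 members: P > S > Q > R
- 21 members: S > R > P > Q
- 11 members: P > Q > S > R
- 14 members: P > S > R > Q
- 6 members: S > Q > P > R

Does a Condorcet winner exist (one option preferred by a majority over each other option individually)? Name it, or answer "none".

P

P vs R: 55–21 for P.
P vs S: 49–27 for P.
P vs Q: 70–6 for P.
P beats every other option head-to-head.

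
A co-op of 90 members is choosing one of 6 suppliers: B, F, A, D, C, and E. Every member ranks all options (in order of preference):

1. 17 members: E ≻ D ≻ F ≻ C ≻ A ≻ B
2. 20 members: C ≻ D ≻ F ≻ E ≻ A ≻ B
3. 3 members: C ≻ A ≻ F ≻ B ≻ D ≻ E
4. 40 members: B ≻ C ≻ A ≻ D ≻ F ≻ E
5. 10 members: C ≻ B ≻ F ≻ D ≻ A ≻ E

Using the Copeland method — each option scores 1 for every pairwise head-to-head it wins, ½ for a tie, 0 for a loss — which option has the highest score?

B: beats F, A, D, and E; loses to C → score 4.
F: beats A and E; loses to B, D, and C → score 2.
A: beats E; loses to B, F, D, and C → score 1.
D: beats F, A, and E; loses to B and C → score 3.
C: beats B, F, A, D, and E → score 5.
E: loses to B, F, A, D, and C → score 0.
C has the best pairwise record.

C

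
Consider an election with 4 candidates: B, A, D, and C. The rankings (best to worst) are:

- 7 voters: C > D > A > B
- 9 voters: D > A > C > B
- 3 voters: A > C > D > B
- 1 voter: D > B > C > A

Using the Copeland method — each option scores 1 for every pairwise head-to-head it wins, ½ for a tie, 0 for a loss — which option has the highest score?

D

B: loses to A, D, and C → score 0.
A: beats B and C; loses to D → score 2.
D: beats B and A; ties C → score 2.5.
C: beats B; ties D; loses to A → score 1.5.
D has the best pairwise record.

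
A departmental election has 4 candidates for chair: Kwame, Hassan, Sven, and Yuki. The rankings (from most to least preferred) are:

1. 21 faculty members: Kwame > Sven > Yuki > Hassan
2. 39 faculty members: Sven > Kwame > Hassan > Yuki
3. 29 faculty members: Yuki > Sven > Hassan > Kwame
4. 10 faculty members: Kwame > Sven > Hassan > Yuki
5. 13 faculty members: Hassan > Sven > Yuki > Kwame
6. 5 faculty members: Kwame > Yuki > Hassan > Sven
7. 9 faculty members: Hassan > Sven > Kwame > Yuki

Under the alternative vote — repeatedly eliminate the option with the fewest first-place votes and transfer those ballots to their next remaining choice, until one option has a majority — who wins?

Round 1: Kwame 36, Hassan 22, Sven 39, Yuki 29. Eliminate Hassan.
Round 2: Kwame 36, Sven 61, Yuki 29. Eliminate Yuki.
Round 3: Kwame 36, Sven 90. Sven has a majority.

Sven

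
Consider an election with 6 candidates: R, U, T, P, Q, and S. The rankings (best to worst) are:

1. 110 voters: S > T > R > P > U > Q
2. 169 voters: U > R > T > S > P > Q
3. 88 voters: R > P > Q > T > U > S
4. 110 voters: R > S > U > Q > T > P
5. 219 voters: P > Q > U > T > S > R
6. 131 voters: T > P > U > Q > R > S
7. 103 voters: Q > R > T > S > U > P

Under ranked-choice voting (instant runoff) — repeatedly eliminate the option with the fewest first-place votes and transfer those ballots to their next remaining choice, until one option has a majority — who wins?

R

Round 1: R 198, U 169, T 131, P 219, Q 103, S 110. Eliminate Q.
Round 2: R 301, U 169, T 131, P 219, S 110. Eliminate S.
Round 3: R 301, U 169, T 241, P 219. Eliminate U.
Round 4: R 470, T 241, P 219. R has a majority.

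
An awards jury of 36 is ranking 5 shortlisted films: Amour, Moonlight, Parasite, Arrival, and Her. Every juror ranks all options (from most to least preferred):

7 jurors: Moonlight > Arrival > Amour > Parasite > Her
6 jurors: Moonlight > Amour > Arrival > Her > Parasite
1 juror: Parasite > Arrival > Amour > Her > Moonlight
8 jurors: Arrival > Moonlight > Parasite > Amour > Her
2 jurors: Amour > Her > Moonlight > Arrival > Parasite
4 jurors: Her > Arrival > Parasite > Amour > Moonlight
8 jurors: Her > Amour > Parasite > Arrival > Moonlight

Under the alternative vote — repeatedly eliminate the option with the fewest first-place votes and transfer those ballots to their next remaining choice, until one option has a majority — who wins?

Round 1: Amour 2, Moonlight 13, Parasite 1, Arrival 8, Her 12. Eliminate Parasite.
Round 2: Amour 2, Moonlight 13, Arrival 9, Her 12. Eliminate Amour.
Round 3: Moonlight 13, Arrival 9, Her 14. Eliminate Arrival.
Round 4: Moonlight 21, Her 15. Moonlight has a majority.

Moonlight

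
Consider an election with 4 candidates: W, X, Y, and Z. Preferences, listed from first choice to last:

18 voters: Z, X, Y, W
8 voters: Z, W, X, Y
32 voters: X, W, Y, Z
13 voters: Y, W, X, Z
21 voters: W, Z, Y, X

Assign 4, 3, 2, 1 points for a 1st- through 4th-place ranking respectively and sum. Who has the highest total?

W: 18·1 + 8·3 + 32·3 + 13·3 + 21·4 = 261
X: 18·3 + 8·2 + 32·4 + 13·2 + 21·1 = 245
Y: 18·2 + 8·1 + 32·2 + 13·4 + 21·2 = 202
Z: 18·4 + 8·4 + 32·1 + 13·1 + 21·3 = 212
W has the highest Borda score (261).

W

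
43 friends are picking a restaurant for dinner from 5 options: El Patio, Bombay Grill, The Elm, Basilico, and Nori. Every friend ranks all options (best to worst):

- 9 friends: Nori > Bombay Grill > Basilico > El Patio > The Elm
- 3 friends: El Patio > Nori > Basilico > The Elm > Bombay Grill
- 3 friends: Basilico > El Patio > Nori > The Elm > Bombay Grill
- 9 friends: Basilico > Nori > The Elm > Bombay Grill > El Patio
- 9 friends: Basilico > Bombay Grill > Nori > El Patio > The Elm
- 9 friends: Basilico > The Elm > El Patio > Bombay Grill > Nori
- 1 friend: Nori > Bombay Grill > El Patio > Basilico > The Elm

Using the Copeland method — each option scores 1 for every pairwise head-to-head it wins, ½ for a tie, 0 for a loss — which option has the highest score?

Basilico

El Patio: beats The Elm; loses to Bombay Grill, Basilico, and Nori → score 1.
Bombay Grill: beats El Patio; loses to The Elm, Basilico, and Nori → score 1.
The Elm: beats Bombay Grill; loses to El Patio, Basilico, and Nori → score 1.
Basilico: beats El Patio, Bombay Grill, The Elm, and Nori → score 4.
Nori: beats El Patio, Bombay Grill, and The Elm; loses to Basilico → score 3.
Basilico has the best pairwise record.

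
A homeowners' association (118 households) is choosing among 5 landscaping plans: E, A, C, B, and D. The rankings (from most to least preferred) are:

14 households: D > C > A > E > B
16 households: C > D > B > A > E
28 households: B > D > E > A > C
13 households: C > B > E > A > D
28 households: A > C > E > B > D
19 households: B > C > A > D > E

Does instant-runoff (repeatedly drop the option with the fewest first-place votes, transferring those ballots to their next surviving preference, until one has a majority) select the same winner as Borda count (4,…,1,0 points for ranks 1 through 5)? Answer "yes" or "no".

Instant-runoff — R1 E 0, A 28, C 29, B 47, D 14 (E out); R2 A 28, C 29, B 47, D 14 (D out); R3 A 28, C 43, B 47 (A out); R4 C 71, B 47 (C winner). Winner: C.
Borda — scores: E 152, A 235, C 299, B 287, D 207. Winner: C.
The two methods agree.

yes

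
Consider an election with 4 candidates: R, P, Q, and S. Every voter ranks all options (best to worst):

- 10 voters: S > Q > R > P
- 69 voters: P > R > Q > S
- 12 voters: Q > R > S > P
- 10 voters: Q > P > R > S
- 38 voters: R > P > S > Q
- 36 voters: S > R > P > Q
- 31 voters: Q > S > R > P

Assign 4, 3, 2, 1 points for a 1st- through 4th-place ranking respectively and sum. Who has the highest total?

R

R: 10·2 + 69·3 + 12·3 + 10·2 + 38·4 + 36·3 + 31·2 = 605
P: 10·1 + 69·4 + 12·1 + 10·3 + 38·3 + 36·2 + 31·1 = 545
Q: 10·3 + 69·2 + 12·4 + 10·4 + 38·1 + 36·1 + 31·4 = 454
S: 10·4 + 69·1 + 12·2 + 10·1 + 38·2 + 36·4 + 31·3 = 456
R has the highest Borda score (605).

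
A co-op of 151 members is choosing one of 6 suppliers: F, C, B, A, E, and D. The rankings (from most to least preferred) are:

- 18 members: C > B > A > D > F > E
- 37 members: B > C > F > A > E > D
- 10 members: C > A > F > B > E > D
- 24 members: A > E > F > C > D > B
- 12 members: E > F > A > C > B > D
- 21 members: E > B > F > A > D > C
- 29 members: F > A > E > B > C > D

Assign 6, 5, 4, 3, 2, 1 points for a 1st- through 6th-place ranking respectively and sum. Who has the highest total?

F: 18·2 + 37·4 + 10·4 + 24·4 + 12·5 + 21·4 + 29·6 = 638
C: 18·6 + 37·5 + 10·6 + 24·3 + 12·3 + 21·1 + 29·2 = 540
B: 18·5 + 37·6 + 10·3 + 24·1 + 12·2 + 21·5 + 29·3 = 582
A: 18·4 + 37·3 + 10·5 + 24·6 + 12·4 + 21·3 + 29·5 = 633
E: 18·1 + 37·2 + 10·2 + 24·5 + 12·6 + 21·6 + 29·4 = 546
D: 18·3 + 37·1 + 10·1 + 24·2 + 12·1 + 21·2 + 29·1 = 232
F has the highest Borda score (638).

F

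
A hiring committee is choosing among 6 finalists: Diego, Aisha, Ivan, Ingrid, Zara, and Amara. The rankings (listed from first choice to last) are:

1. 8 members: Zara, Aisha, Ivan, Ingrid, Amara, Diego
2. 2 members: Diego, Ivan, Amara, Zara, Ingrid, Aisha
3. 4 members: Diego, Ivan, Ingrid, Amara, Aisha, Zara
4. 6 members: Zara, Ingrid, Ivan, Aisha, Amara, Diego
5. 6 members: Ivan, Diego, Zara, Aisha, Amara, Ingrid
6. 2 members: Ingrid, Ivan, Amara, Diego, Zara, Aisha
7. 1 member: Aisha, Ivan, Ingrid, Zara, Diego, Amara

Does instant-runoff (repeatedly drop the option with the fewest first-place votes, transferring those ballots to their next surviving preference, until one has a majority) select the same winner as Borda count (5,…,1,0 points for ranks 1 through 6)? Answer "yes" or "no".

yes

Instant-runoff — R1 Diego 6, Aisha 1, Ivan 6, Ingrid 2, Zara 14, Amara 0 (Amara out); R2 Diego 6, Aisha 1, Ivan 6, Ingrid 2, Zara 14 (Aisha out); R3 Diego 6, Ivan 7, Ingrid 2, Zara 14 (Ingrid out); R4 Diego 6, Ivan 9, Zara 14 (Diego out); R5 Ivan 15, Zara 14 (Ivan winner). Winner: Ivan.
Borda — scores: Diego 59, Aisha 65, Ivan 108, Ingrid 67, Zara 96, Amara 40. Winner: Ivan.
The two methods agree.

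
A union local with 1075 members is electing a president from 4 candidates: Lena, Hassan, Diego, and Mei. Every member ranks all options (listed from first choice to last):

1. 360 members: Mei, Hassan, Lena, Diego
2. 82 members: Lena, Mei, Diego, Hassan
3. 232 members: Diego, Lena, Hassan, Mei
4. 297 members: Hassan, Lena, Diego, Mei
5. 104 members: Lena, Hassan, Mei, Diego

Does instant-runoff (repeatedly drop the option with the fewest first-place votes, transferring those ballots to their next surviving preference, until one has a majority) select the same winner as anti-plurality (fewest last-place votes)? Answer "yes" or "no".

no

Instant-runoff — R1 Lena 186, Hassan 297, Diego 232, Mei 360 (Lena out); R2 Hassan 401, Diego 232, Mei 442 (Diego out); R3 Hassan 633, Mei 442 (Hassan winner). Winner: Hassan.
Anti-plurality — last-place votes: Lena 0, Hassan 82, Diego 464, Mei 529. Winner: Lena.
The two methods disagree.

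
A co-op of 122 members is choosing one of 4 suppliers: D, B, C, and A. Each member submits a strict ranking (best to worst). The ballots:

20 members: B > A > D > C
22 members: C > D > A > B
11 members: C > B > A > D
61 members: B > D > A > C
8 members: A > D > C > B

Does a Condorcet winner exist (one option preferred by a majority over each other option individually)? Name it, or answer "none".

B

B vs D: 92–30 for B.
B vs C: 81–41 for B.
B vs A: 92–30 for B.
B beats every other option head-to-head.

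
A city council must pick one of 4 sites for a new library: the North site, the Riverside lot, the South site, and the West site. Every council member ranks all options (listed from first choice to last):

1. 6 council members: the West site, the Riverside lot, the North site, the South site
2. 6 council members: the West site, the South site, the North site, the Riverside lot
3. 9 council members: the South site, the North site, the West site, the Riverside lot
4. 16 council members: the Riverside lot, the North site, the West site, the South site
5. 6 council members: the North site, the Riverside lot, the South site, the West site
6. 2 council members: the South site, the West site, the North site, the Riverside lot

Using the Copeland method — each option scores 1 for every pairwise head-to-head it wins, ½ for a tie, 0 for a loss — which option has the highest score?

the North site

the North site: beats the Riverside lot, the South site, and the West site → score 3.
the Riverside lot: beats the South site; loses to the North site and the West site → score 1.
the South site: loses to the North site, the Riverside lot, and the West site → score 0.
the West site: beats the Riverside lot and the South site; loses to the North site → score 2.
the North site has the best pairwise record.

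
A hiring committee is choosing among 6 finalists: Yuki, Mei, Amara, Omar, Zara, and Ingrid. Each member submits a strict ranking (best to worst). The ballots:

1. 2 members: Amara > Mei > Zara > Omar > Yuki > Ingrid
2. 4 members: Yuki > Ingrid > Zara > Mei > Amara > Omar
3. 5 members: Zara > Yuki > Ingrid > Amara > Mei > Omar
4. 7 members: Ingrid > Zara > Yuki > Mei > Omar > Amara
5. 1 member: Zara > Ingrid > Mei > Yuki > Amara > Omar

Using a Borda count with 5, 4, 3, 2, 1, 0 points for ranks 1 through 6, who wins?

Yuki: 2·1 + 4·5 + 5·4 + 7·3 + 1·2 = 65
Mei: 2·4 + 4·2 + 5·1 + 7·2 + 1·3 = 38
Amara: 2·5 + 4·1 + 5·2 + 7·0 + 1·1 = 25
Omar: 2·2 + 4·0 + 5·0 + 7·1 + 1·0 = 11
Zara: 2·3 + 4·3 + 5·5 + 7·4 + 1·5 = 76
Ingrid: 2·0 + 4·4 + 5·3 + 7·5 + 1·4 = 70
Zara has the highest Borda score (76).

Zara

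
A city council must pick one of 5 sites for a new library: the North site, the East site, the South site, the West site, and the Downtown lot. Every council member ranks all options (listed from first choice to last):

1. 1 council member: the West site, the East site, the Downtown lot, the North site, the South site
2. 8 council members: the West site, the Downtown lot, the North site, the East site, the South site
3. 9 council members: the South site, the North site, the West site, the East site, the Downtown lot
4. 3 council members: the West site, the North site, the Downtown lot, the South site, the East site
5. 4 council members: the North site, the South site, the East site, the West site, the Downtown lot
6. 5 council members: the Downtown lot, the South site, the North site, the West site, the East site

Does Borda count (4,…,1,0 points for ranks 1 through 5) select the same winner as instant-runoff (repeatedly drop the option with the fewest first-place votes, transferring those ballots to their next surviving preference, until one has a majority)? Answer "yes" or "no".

Borda — scores: the North site 79, the East site 28, the South site 66, the West site 75, the Downtown lot 52. Winner: the North site.
Instant-runoff — R1 the North site 4, the East site 0, the South site 9, the West site 12, the Downtown lot 5 (the East site out); R2 the North site 4, the South site 9, the West site 12, the Downtown lot 5 (the North site out); R3 the South site 13, the West site 12, the Downtown lot 5 (the Downtown lot out); R4 the South site 18, the West site 12 (the South site winner). Winner: the South site.
The two methods disagree.

no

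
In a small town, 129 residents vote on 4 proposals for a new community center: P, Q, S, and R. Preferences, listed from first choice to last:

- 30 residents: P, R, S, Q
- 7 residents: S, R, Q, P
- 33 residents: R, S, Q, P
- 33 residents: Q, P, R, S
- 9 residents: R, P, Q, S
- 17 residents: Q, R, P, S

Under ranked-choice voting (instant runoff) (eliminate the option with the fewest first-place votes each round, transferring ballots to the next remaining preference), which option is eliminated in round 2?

Round 1: P 30, Q 50, S 7, R 42. Eliminate S.
Round 2: P 30, Q 50, R 49. Eliminate P.

P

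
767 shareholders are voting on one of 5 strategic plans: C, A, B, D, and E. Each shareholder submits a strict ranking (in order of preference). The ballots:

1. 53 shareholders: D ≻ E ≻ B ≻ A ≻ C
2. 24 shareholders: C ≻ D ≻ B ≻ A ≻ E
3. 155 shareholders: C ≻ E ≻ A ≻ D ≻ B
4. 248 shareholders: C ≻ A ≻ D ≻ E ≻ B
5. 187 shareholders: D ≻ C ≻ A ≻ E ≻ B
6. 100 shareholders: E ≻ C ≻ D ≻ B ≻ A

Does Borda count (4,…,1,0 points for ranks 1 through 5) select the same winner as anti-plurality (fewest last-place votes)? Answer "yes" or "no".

no

Borda — scores: C 2569, A 1505, B 254, D 1883, E 1459. Winner: C.
Anti-plurality — last-place votes: C 53, A 100, B 590, D 0, E 24. Winner: D.
The two methods disagree.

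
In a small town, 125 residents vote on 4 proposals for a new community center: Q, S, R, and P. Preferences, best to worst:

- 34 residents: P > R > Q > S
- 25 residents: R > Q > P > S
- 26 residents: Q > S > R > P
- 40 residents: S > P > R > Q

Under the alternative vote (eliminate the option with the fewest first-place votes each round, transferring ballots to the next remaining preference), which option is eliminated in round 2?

Round 1: Q 26, S 40, R 25, P 34. Eliminate R.
Round 2: Q 51, S 40, P 34. Eliminate P.

P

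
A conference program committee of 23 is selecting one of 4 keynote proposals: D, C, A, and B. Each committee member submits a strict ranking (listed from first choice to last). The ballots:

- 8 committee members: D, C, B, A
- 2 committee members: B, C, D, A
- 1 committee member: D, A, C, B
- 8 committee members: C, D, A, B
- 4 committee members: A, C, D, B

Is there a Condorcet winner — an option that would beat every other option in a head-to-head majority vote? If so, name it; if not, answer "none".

C

C vs D: 14–9 for C.
C vs A: 18–5 for C.
C vs B: 21–2 for C.
C beats every other option head-to-head.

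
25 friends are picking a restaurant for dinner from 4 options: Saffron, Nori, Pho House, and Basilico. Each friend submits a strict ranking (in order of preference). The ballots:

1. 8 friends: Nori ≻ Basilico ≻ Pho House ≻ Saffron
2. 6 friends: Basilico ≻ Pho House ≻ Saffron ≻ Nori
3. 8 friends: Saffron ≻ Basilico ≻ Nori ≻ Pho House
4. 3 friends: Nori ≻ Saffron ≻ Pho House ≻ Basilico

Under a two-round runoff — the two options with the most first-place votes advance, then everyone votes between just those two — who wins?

Round 1 first-place votes: Saffron 8, Nori 11, Pho House 0, Basilico 6.
Nori and Saffron advance.
Runoff: Nori is preferred to Saffron by 11 voters; Saffron by 14.
Saffron wins the runoff.

Saffron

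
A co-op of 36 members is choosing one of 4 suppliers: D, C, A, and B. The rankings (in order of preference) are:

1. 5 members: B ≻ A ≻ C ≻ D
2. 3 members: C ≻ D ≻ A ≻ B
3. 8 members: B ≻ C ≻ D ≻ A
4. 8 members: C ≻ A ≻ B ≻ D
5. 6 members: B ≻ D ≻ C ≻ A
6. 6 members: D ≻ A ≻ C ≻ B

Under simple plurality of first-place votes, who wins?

B

First-place votes: D 6, C 11, A 0, B 19.
B has the most first-place votes.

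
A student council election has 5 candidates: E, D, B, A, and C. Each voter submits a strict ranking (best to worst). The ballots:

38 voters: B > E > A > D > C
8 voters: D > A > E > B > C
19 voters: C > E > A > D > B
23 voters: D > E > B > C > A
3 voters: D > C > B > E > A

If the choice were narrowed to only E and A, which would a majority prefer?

Voters preferring E to A: 83; preferring A to E: 8.
E wins the head-to-head.

E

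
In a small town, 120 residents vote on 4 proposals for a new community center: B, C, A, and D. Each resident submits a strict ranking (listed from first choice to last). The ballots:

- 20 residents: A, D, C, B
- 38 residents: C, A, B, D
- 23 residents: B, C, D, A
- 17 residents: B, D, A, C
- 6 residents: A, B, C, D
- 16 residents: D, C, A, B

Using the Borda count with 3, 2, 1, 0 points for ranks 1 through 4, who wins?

B: 20·0 + 38·1 + 23·3 + 17·3 + 6·2 + 16·0 = 170
C: 20·1 + 38·3 + 23·2 + 17·0 + 6·1 + 16·2 = 218
A: 20·3 + 38·2 + 23·0 + 17·1 + 6·3 + 16·1 = 187
D: 20·2 + 38·0 + 23·1 + 17·2 + 6·0 + 16·3 = 145
C has the highest Borda score (218).

C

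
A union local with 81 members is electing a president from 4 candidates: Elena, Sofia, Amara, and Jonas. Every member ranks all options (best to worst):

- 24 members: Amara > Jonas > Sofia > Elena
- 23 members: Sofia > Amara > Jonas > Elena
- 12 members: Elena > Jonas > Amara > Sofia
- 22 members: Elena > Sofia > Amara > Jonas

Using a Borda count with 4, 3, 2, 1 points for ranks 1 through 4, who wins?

Elena: 24·1 + 23·1 + 12·4 + 22·4 = 183
Sofia: 24·2 + 23·4 + 12·1 + 22·3 = 218
Amara: 24·4 + 23·3 + 12·2 + 22·2 = 233
Jonas: 24·3 + 23·2 + 12·3 + 22·1 = 176
Amara has the highest Borda score (233).

Amara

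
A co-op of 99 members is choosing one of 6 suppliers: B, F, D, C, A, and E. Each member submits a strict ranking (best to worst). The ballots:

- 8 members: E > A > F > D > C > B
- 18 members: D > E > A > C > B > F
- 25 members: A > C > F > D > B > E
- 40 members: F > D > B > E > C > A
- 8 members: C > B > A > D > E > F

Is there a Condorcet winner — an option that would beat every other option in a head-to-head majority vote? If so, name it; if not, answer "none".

none

Checking pairwise contests:
F beats B 73–26.
C beats F 51–48.
F beats D 73–26.
D beats C 66–33.
D beats A 58–41.
B beats E 73–26.
Every option loses at least one head-to-head, so there is no Condorcet winner.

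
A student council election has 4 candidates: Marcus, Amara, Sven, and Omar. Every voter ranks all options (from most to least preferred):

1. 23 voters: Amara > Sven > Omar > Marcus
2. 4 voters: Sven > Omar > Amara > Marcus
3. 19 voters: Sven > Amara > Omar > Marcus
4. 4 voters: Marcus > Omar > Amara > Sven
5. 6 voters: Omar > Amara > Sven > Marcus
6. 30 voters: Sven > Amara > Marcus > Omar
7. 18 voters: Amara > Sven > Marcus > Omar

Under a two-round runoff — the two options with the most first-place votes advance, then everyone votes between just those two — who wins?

Sven

Round 1 first-place votes: Marcus 4, Amara 41, Sven 53, Omar 6.
Sven and Amara advance.
Runoff: Sven is preferred to Amara by 53 voters; Amara by 51.
Sven wins the runoff.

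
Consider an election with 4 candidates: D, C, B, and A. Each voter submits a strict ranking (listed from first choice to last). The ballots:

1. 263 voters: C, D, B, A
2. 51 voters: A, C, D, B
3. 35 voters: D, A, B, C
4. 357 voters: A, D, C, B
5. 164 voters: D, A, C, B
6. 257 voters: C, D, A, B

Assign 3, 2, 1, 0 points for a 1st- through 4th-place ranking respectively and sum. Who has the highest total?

D

D: 263·2 + 51·1 + 35·3 + 357·2 + 164·3 + 257·2 = 2402
C: 263·3 + 51·2 + 35·0 + 357·1 + 164·1 + 257·3 = 2183
B: 263·1 + 51·0 + 35·1 + 357·0 + 164·0 + 257·0 = 298
A: 263·0 + 51·3 + 35·2 + 357·3 + 164·2 + 257·1 = 1879
D has the highest Borda score (2402).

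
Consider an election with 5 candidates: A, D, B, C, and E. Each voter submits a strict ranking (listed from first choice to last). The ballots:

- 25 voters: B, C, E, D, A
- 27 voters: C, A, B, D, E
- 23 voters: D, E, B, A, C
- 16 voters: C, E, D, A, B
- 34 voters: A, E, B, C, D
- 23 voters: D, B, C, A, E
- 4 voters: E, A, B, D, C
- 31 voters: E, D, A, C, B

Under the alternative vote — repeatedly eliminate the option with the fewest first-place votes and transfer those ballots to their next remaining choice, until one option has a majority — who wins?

E

Round 1: A 34, D 46, B 25, C 43, E 35. Eliminate B.
Round 2: A 34, D 46, C 68, E 35. Eliminate A.
Round 3: D 46, C 68, E 69. Eliminate D.
Round 4: C 91, E 92. E has a majority.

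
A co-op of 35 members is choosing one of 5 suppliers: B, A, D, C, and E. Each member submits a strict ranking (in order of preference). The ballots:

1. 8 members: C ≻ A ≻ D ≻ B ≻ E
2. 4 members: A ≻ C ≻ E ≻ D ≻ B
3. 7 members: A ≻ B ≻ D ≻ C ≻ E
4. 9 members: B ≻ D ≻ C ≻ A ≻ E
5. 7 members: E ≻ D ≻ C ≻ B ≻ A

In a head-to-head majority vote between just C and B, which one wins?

Voters preferring C to B: 19; preferring B to C: 16.
C wins the head-to-head.

C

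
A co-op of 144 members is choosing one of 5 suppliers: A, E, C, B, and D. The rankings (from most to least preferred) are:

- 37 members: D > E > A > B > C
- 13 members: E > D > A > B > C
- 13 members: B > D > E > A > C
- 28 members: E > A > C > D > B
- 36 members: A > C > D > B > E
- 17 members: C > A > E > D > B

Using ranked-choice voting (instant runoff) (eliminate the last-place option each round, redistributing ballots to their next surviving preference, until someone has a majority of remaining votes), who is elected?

A

Round 1: A 36, E 41, C 17, B 13, D 37. Eliminate B.
Round 2: A 36, E 41, C 17, D 50. Eliminate C.
Round 3: A 53, E 41, D 50. Eliminate E.
Round 4: A 81, D 63. A has a majority.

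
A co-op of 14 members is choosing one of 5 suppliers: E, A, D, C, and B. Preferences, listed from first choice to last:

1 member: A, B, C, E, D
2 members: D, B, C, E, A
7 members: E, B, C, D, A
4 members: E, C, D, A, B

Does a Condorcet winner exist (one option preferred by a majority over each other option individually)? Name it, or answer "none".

E vs A: 13–1 for E.
E vs D: 12–2 for E.
E vs C: 11–3 for E.
E vs B: 11–3 for E.
E beats every other option head-to-head.

E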